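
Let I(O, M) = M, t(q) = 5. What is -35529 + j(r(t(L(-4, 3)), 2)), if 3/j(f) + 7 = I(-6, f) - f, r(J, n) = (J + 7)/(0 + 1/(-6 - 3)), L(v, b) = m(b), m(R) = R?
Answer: -248706/7 ≈ -35529.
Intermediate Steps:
L(v, b) = b
r(J, n) = -63 - 9*J (r(J, n) = (7 + J)/(0 + 1/(-9)) = (7 + J)/(0 - ⅑) = (7 + J)/(-⅑) = (7 + J)*(-9) = -63 - 9*J)
j(f) = -3/7 (j(f) = 3/(-7 + (f - f)) = 3/(-7 + 0) = 3/(-7) = 3*(-⅐) = -3/7)
-35529 + j(r(t(L(-4, 3)), 2)) = -35529 - 3/7 = -248706/7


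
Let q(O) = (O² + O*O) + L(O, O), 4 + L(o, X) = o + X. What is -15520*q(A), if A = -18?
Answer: -9436160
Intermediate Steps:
L(o, X) = -4 + X + o (L(o, X) = -4 + (o + X) = -4 + (X + o) = -4 + X + o)
q(O) = -4 + 2*O + 2*O² (q(O) = (O² + O*O) + (-4 + O + O) = (O² + O²) + (-4 + 2*O) = 2*O² + (-4 + 2*O) = -4 + 2*O + 2*O²)
-15520*q(A) = -15520*(-4 + 2*(-18) + 2*(-18)²) = -15520*(-4 - 36 + 2*324) = -15520*(-4 - 36 + 648) = -15520*608 = -9436160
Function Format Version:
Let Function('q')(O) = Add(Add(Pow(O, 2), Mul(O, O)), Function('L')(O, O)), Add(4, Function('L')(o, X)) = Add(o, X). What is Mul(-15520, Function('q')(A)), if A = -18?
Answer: -9436160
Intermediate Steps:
Function('L')(o, X) = Add(-4, X, o) (Function('L')(o, X) = Add(-4, Add(o, X)) = Add(-4, Add(X, o)) = Add(-4, X, o))
Function('q')(O) = Add(-4, Mul(2, O), Mul(2, Pow(O, 2))) (Function('q')(O) = Add(Add(Pow(O, 2), Mul(O, O)), Add(-4, O, O)) = Add(Add(Pow(O, 2), Pow(O, 2)), Add(-4, Mul(2, O))) = Add(Mul(2, Pow(O, 2)), Add(-4, Mul(2, O))) = Add(-4, Mul(2, O), Mul(2, Pow(O, 2))))
Mul(-15520, Function('q')(A)) = Mul(-15520, Add(-4, Mul(2, -18), Mul(2, Pow(-18, 2)))) = Mul(-15520, Add(-4, -36, Mul(2, 324))) = Mul(-15520, Add(-4, -36, 648)) = Mul(-15520, 608) = -9436160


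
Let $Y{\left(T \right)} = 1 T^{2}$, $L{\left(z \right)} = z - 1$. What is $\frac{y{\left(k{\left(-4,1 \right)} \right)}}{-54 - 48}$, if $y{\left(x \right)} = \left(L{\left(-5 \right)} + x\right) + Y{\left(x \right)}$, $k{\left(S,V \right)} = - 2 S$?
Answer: $- \frac{11}{17} \approx -0.64706$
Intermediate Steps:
$L{\left(z \right)} = -1 + z$ ($L{\left(z \right)} = z - 1 = -1 + z$)
$Y{\left(T \right)} = T^{2}$
$y{\left(x \right)} = -6 + x + x^{2}$ ($y{\left(x \right)} = \left(\left(-1 - 5\right) + x\right) + x^{2} = \left(-6 + x\right) + x^{2} = -6 + x + x^{2}$)
$\frac{y{\left(k{\left(-4,1 \right)} \right)}}{-54 - 48} = \frac{-6 - -8 + \left(\left(-2\right) \left(-4\right)\right)^{2}}{-54 - 48} = \frac{-6 + 8 + 8^{2}}{-102} = \left(-6 + 8 + 64\right) \left(- \frac{1}{102}\right) = 66 \left(- \frac{1}{102}\right) = - \frac{11}{17}$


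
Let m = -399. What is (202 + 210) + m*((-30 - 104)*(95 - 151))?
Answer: -2993684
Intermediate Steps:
(202 + 210) + m*((-30 - 104)*(95 - 151)) = (202 + 210) - 399*(-30 - 104)*(95 - 151) = 412 - (-53466)*(-56) = 412 - 399*7504 = 412 - 2994096 = -2993684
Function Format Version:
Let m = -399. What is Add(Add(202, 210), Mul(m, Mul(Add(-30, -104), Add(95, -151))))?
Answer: -2993684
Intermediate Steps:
Add(Add(202, 210), Mul(m, Mul(Add(-30, -104), Add(95, -151)))) = Add(Add(202, 210), Mul(-399, Mul(Add(-30, -104), Add(95, -151)))) = Add(412, Mul(-399, Mul(-134, -56))) = Add(412, Mul(-399, 7504)) = Add(412, -2994096) = -2993684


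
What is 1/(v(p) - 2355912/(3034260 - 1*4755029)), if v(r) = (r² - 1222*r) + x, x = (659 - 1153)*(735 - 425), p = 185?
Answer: -1720769/593637137553 ≈ -2.8987e-6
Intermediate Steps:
x = -153140 (x = -494*310 = -153140)
v(r) = -153140 + r² - 1222*r (v(r) = (r² - 1222*r) - 153140 = -153140 + r² - 1222*r)
1/(v(p) - 2355912/(3034260 - 1*4755029)) = 1/((-153140 + 185² - 1222*185) - 2355912/(3034260 - 1*4755029)) = 1/((-153140 + 34225 - 226070) - 2355912/(3034260 - 4755029)) = 1/(-344985 - 2355912/(-1720769)) = 1/(-344985 - 2355912*(-1/1720769)) = 1/(-344985 + 2355912/1720769) = 1/(-593637137553/1720769) = -1720769/593637137553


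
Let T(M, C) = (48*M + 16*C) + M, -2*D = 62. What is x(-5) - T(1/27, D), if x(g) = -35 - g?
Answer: 12533/27 ≈ 464.19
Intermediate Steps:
D = -31 (D = -½*62 = -31)
T(M, C) = 16*C + 49*M (T(M, C) = (16*C + 48*M) + M = 16*C + 49*M)
x(-5) - T(1/27, D) = (-35 - 1*(-5)) - (16*(-31) + 49/27) = (-35 + 5) - (-496 + 49*(1/27)) = -30 - (-496 + 49/27) = -30 - 1*(-13343/27) = -30 + 13343/27 = 12533/27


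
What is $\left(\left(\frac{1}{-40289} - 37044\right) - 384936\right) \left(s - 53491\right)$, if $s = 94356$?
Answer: $- \frac{694752085511165}{40289} \approx -1.7244 \cdot 10^{10}$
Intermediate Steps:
$\left(\left(\frac{1}{-40289} - 37044\right) - 384936\right) \left(s - 53491\right) = \left(\left(\frac{1}{-40289} - 37044\right) - 384936\right) \left(94356 - 53491\right) = \left(\left(- \frac{1}{40289} - 37044\right) - 384936\right) 40865 = \left(- \frac{1492465717}{40289} - 384936\right) 40865 = \left(- \frac{17001152221}{40289}\right) 40865 = - \frac{694752085511165}{40289}$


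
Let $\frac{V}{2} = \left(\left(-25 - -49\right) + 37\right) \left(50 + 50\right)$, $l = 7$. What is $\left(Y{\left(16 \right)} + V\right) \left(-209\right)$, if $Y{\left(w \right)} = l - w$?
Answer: $-2547919$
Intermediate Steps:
$Y{\left(w \right)} = 7 - w$
$V = 12200$ ($V = 2 \left(\left(-25 - -49\right) + 37\right) \left(50 + 50\right) = 2 \left(\left(-25 + 49\right) + 37\right) 100 = 2 \left(24 + 37\right) 100 = 2 \cdot 61 \cdot 100 = 2 \cdot 6100 = 12200$)
$\left(Y{\left(16 \right)} + V\right) \left(-209\right) = \left(\left(7 - 16\right) + 12200\right) \left(-209\right) = \left(-9 + 12200\right) \left(-209\right) = 12191 \left(-209\right) = -2547919$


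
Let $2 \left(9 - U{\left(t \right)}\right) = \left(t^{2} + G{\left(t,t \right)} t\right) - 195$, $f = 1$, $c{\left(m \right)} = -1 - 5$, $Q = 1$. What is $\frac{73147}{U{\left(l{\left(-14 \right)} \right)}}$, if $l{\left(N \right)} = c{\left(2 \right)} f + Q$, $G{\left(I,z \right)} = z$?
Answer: $\frac{146294}{163} \approx 897.51$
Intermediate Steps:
$c{\left(m \right)} = -6$ ($c{\left(m \right)} = -1 - 5 = -6$)
$l{\left(N \right)} = -5$ ($l{\left(N \right)} = \left(-6\right) 1 + 1 = -6 + 1 = -5$)
$U{\left(t \right)} = \frac{213}{2} - t^{2}$ ($U{\left(t \right)} = 9 - \frac{\left(t^{2} + t t\right) - 195}{2} = 9 - \frac{\left(t^{2} + t^{2}\right) - 195}{2} = 9 - \frac{2 t^{2} - 195}{2} = 9 - \frac{-195 + 2 t^{2}}{2} = 9 - \left(- \frac{195}{2} + t^{2}\right) = \frac{213}{2} - t^{2}$)
$\frac{73147}{U{\left(l{\left(-14 \right)} \right)}} = \frac{73147}{\frac{213}{2} - \left(-5\right)^{2}} = \frac{73147}{\frac{213}{2} - 25} = \frac{73147}{\frac{163}{2}} = 73147 \cdot \frac{2}{163} = \frac{146294}{163}$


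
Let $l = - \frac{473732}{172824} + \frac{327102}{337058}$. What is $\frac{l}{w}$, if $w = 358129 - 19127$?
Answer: $- \frac{12893010551}{2468430850113948} \approx -5.2232 \cdot 10^{-6}$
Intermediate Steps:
$w = 339002$ ($w = 358129 - 19127 = 339002$)
$l = - \frac{12893010551}{7281463974}$ ($l = \left(-473732\right) \frac{1}{172824} + 327102 \cdot \frac{1}{337058} = - \frac{118433}{43206} + \frac{163551}{168529} = - \frac{12893010551}{7281463974} \approx -1.7707$)
$\frac{l}{w} = - \frac{12893010551}{7281463974 \cdot 339002} = \left(- \frac{12893010551}{7281463974}\right) \frac{1}{339002} = - \frac{12893010551}{2468430850113948}$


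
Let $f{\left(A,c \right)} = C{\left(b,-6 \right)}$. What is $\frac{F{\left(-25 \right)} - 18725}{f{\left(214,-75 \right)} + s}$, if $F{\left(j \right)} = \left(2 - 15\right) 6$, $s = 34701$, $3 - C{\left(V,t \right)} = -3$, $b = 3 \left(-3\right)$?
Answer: $- \frac{18803}{34707} \approx -0.54176$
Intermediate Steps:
$b = -9$
$C{\left(V,t \right)} = 6$ ($C{\left(V,t \right)} = 3 - -3 = 3 + 3 = 6$)
$F{\left(j \right)} = -78$ ($F{\left(j \right)} = \left(-13\right) 6 = -78$)
$f{\left(A,c \right)} = 6$
$\frac{F{\left(-25 \right)} - 18725}{f{\left(214,-75 \right)} + s} = \frac{-78 - 18725}{6 + 34701} = - \frac{18803}{34707}$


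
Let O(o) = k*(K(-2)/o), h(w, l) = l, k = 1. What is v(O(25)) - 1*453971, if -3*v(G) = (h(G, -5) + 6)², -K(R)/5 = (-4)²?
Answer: -1361914/3 ≈ -4.5397e+5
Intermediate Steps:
K(R) = -80 (K(R) = -5*(-4)² = -5*16 = -80)
O(o) = -80/o (O(o) = 1*(-80/o) = -80/o)
v(G) = -⅓ (v(G) = -(-5 + 6)²/3 = -⅓*1² = -⅓*1 = -⅓)
v(O(25)) - 1*453971 = -⅓ - 1*453971 = -⅓ - 453971 = -1361914/3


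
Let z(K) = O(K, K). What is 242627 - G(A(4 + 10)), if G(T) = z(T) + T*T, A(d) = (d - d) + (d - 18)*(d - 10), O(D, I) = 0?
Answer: 242371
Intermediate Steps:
z(K) = 0
A(d) = (-18 + d)*(-10 + d) (A(d) = 0 + (-18 + d)*(-10 + d) = (-18 + d)*(-10 + d))
G(T) = T² (G(T) = 0 + T*T = 0 + T² = T²)
242627 - G(A(4 + 10)) = 242627 - (180 + (4 + 10)² - 28*(4 + 10))² = 242627 - (180 + 14² - 28*14)² = 242627 - (180 + 196 - 392)² = 242627 - 1*(-16)² = 242627 - 1*256 = 242627 - 256 = 242371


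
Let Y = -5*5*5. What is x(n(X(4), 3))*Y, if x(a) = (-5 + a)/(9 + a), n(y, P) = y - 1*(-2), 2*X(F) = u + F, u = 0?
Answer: 125/13 ≈ 9.6154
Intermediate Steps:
Y = -125 (Y = -25*5 = -125)
X(F) = F/2 (X(F) = (0 + F)/2 = F/2)
n(y, P) = 2 + y (n(y, P) = y + 2 = 2 + y)
x(a) = (-5 + a)/(9 + a)
x(n(X(4), 3))*Y = ((-5 + (2 + (½)*4))/(9 + (2 + (½)*4)))*(-125) = ((-5 + (2 + 2))/(9 + (2 + 2)))*(-125) = ((-5 + 4)/(9 + 4))*(-125) = (-1/13)*(-125) = ((1/13)*(-1))*(-125) = -1/13*(-125) = 125/13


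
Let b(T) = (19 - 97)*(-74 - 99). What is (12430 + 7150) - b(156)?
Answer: 6086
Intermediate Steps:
b(T) = 13494 (b(T) = -78*(-173) = 13494)
(12430 + 7150) - b(156) = (12430 + 7150) - 1*13494 = 19580 - 13494 = 6086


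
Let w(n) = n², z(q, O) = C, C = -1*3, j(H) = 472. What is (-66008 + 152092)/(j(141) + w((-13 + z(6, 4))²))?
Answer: 21521/16502 ≈ 1.3041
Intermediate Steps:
C = -3
z(q, O) = -3
(-66008 + 152092)/(j(141) + w((-13 + z(6, 4))²)) = (-66008 + 152092)/(472 + ((-13 - 3)²)²) = 86084/(472 + ((-16)²)²) = 86084/(472 + 256²) = 86084/(472 + 65536) = 86084/66008 = 86084*(1/66008) = 21521/16502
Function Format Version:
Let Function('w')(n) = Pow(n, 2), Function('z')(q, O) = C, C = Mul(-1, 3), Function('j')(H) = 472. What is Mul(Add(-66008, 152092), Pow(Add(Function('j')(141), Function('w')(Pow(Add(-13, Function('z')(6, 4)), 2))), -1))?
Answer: Rational(21521, 16502) ≈ 1.3041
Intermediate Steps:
C = -3
Function('z')(q, O) = -3
Mul(Add(-66008, 152092), Pow(Add(Function('j')(141), Function('w')(Pow(Add(-13, Function('z')(6, 4)), 2))), -1)) = Mul(Add(-66008, 152092), Pow(Add(472, Pow(Pow(Add(-13, -3), 2), 2)), -1)) = Mul(86084, Pow(Add(472, Pow(Pow(-16, 2), 2)), -1)) = Mul(86084, Pow(Add(472, Pow(256, 2)), -1)) = Mul(86084, Pow(Add(472, 65536), -1)) = Mul(86084, Pow(66008, -1)) = Mul(86084, Rational(1, 66008)) = Rational(21521, 16502)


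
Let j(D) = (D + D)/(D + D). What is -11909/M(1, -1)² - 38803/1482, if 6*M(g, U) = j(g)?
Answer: -635407771/1482 ≈ -4.2875e+5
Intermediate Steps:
j(D) = 1 (j(D) = (2*D)/((2*D)) = (2*D)*(1/(2*D)) = 1)
M(g, U) = ⅙ (M(g, U) = (⅙)*1 = ⅙)
-11909/M(1, -1)² - 38803/1482 = -11909/((⅙)²) - 38803/1482 = -11909/1/36 - 38803*1/1482 = -11909*36 - 38803/1482 = -428724 - 38803/1482 = -635407771/1482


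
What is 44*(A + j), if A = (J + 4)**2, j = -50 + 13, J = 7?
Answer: 3696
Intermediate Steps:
j = -37
A = 121 (A = (7 + 4)**2 = 11**2 = 121)
44*(A + j) = 44*(121 - 37) = 44*84 = 3696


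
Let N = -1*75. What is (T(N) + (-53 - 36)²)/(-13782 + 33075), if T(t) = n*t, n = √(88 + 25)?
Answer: 7921/19293 - 25*√113/6431 ≈ 0.36924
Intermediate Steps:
n = √113 ≈ 10.630
N = -75
T(t) = t*√113 (T(t) = √113*t = t*√113)
(T(N) + (-53 - 36)²)/(-13782 + 33075) = (-75*√113 + (-53 - 36)²)/(-13782 + 33075) = (-75*√113 + (-89)²)/19293 = (-75*√113 + 7921)*(1/19293) = (7921 - 75*√113)*(1/19293) = 7921/19293 - 25*√113/6431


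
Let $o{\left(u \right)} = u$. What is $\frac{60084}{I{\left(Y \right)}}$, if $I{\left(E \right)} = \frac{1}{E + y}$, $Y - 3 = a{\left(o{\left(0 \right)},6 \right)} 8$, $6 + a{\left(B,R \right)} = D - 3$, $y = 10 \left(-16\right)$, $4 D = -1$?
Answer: $-13879404$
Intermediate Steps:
$D = - \frac{1}{4}$ ($D = \frac{1}{4} \left(-1\right) = - \frac{1}{4} \approx -0.25$)
$y = -160$
$a{\left(B,R \right)} = - \frac{37}{4}$ ($a{\left(B,R \right)} = -6 - \frac{13}{4} = - \frac{37}{4}$)
$Y = -71$ ($Y = 3 - 74 = -71$)
$I{\left(E \right)} = \frac{1}{-160 + E}$ ($I{\left(E \right)} = \frac{1}{E - 160} = \frac{1}{-160 + E}$)
$\frac{60084}{I{\left(Y \right)}} = \frac{60084}{\frac{1}{-160 - 71}} = \frac{60084}{\frac{1}{-231}} = \frac{60084}{- \frac{1}{231}} = 60084 \left(-231\right) = -13879404$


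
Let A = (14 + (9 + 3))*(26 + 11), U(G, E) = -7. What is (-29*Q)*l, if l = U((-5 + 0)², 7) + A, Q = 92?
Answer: -2547940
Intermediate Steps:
A = 962 (A = (14 + 12)*37 = 26*37 = 962)
l = 955 (l = -7 + 962 = 955)
(-29*Q)*l = -29*92*955 = -2668*955 = -2547940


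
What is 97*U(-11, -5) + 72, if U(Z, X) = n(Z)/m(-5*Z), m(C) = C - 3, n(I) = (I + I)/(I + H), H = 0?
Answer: 1969/26 ≈ 75.731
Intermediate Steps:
n(I) = 2 (n(I) = (I + I)/(I + 0) = (2*I)/I = 2)
m(C) = -3 + C
U(Z, X) = 2/(-3 - 5*Z)
97*U(-11, -5) + 72 = 97*(-2/(3 + 5*(-11))) + 72 = 97*(-2/(3 - 55)) + 72 = 97*(-2/(-52)) + 72 = 97*(-2*(-1/52)) + 72 = 97*(1/26) + 72 = 97/26 + 72 = 1969/26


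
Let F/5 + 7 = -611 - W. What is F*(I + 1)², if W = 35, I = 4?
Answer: -81625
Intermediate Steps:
F = -3265 (F = -35 + 5*(-611 - 1*35) = -35 + 5*(-611 - 35) = -35 + 5*(-646) = -35 - 3230 = -3265)
F*(I + 1)² = -3265*(4 + 1)² = -3265*5² = -3265*25 = -81625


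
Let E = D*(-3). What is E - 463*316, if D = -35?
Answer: -146203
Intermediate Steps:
E = 105 (E = -35*(-3) = 105)
E - 463*316 = 105 - 463*316 = 105 - 146308 = -146203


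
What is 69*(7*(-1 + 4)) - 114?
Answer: 1335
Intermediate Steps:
69*(7*(-1 + 4)) - 114 = 69*(7*3) - 114 = 69*21 - 114 = 1449 - 114 = 1335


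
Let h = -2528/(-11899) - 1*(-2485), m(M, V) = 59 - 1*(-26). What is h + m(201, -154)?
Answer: 30582958/11899 ≈ 2570.2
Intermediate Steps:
m(M, V) = 85 (m(M, V) = 59 + 26 = 85)
h = 29571543/11899 (h = -2528*(-1/11899) + 2485 = 2528/11899 + 2485 = 29571543/11899 ≈ 2485.2)
h + m(201, -154) = 29571543/11899 + 85 = 30582958/11899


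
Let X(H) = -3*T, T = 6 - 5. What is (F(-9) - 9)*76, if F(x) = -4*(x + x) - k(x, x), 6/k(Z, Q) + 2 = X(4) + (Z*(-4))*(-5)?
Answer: 886236/185 ≈ 4790.5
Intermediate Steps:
T = 1
X(H) = -3 (X(H) = -3*1 = -3)
k(Z, Q) = 6/(-5 + 20*Z) (k(Z, Q) = 6/(-2 + (-3 + (Z*(-4))*(-5))) = 6/(-2 + (-3 - 4*Z*(-5))) = 6/(-2 + (-3 + 20*Z)) = 6/(-5 + 20*Z))
F(x) = -8*x - 6/(5*(-1 + 4*x)) (F(x) = -4*(x + x) - 6/(5*(-1 + 4*x)) = -8*x - 6/(5*(-1 + 4*x)))
(F(-9) - 9)*76 = (2*(-3 - 80*(-9)² + 20*(-9))/(5*(-1 + 4*(-9))) - 9)*76 = (2*(-3 - 80*81 - 180)/(5*(-1 - 36)) - 9)*76 = ((⅖)*(-3 - 6480 - 180)/(-37) - 9)*76 = ((⅖)*(-1/37)*(-6663) - 9)*76 = (13326/185 - 9)*76 = (11661/185)*76 = 886236/185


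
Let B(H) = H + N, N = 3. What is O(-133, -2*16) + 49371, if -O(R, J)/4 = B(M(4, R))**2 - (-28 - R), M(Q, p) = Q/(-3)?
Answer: 448019/9 ≈ 49780.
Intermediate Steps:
M(Q, p) = -Q/3 (M(Q, p) = Q*(-1/3) = -Q/3)
B(H) = 3 + H (B(H) = H + 3 = 3 + H)
O(R, J) = -1108/9 - 4*R (O(R, J) = -4*((3 - 1/3*4)**2 - (-28 - R)) = -4*((3 - 4/3)**2 + (28 + R)) = -4*((5/3)**2 + (28 + R)) = -4*(25/9 + (28 + R)) = -4*(277/9 + R) = -1108/9 - 4*R)
O(-133, -2*16) + 49371 = (-1108/9 - 4*(-133)) + 49371 = (-1108/9 + 532) + 49371 = 3680/9 + 49371 = 448019/9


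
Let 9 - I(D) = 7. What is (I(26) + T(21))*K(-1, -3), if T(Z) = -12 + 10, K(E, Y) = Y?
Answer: 0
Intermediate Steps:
T(Z) = -2
I(D) = 2 (I(D) = 9 - 1*7 = 9 - 7 = 2)
(I(26) + T(21))*K(-1, -3) = (2 - 2)*(-3) = 0*(-3) = 0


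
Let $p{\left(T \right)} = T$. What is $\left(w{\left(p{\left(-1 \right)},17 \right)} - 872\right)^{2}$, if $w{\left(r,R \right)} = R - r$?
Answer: $729316$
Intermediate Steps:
$\left(w{\left(p{\left(-1 \right)},17 \right)} - 872\right)^{2} = \left(\left(17 - -1\right) - 872\right)^{2} = \left(\left(17 + 1\right) - 872\right)^{2} = \left(18 - 872\right)^{2} = \left(-854\right)^{2} = 729316$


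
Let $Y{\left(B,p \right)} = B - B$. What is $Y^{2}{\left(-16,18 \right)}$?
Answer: $0$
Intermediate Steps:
$Y{\left(B,p \right)} = 0$
$Y^{2}{\left(-16,18 \right)} = 0^{2} = 0$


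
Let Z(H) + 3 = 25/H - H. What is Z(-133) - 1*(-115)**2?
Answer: -1741660/133 ≈ -13095.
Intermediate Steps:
Z(H) = -3 - H + 25/H (Z(H) = -3 + (25/H - H) = -3 + (-H + 25/H) = -3 - H + 25/H)
Z(-133) - 1*(-115)**2 = (-3 - 1*(-133) + 25/(-133)) - 1*(-115)**2 = (-3 + 133 + 25*(-1/133)) - 1*13225 = (-3 + 133 - 25/133) - 13225 = 17265/133 - 13225 = -1741660/133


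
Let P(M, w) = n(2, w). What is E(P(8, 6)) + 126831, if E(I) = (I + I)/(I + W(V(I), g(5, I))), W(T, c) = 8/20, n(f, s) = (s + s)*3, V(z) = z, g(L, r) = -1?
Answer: 11541801/91 ≈ 1.2683e+5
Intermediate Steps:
n(f, s) = 6*s (n(f, s) = (2*s)*3 = 6*s)
P(M, w) = 6*w
W(T, c) = 2/5 (W(T, c) = 8*(1/20) = 2/5)
E(I) = 2*I/(2/5 + I) (E(I) = (I + I)/(I + 2/5) = (2*I)/(2/5 + I) = 2*I/(2/5 + I))
E(P(8, 6)) + 126831 = 10*(6*6)/(2 + 5*(6*6)) + 126831 = 10*36/(2 + 5*36) + 126831 = 10*36/(2 + 180) + 126831 = 10*36/182 + 126831 = 10*36*(1/182) + 126831 = 180/91 + 126831 = 11541801/91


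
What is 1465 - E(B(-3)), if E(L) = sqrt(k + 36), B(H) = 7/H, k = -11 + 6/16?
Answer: 1465 - sqrt(406)/4 ≈ 1460.0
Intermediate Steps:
k = -85/8 (k = -11 + 6*(1/16) = -11 + 3/8 = -85/8 ≈ -10.625)
E(L) = sqrt(406)/4 (E(L) = sqrt(-85/8 + 36) = sqrt(203/8) = sqrt(406)/4)
1465 - E(B(-3)) = 1465 - sqrt(406)/4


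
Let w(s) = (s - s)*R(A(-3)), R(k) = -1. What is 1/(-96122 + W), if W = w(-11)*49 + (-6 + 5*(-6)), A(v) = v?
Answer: -1/96158 ≈ -1.0400e-5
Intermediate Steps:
w(s) = 0 (w(s) = (s - s)*(-1) = 0*(-1) = 0)
W = -36 (W = 0*49 + (-6 + 5*(-6)) = 0 + (-6 - 30) = 0 - 36 = -36)
1/(-96122 + W) = 1/(-96122 - 36) = 1/(-96158) = -1/96158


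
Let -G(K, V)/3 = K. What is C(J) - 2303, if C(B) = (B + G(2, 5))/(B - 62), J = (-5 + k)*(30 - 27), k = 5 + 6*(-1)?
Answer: -23027/10 ≈ -2302.7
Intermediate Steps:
k = -1 (k = 5 - 6 = -1)
G(K, V) = -3*K
J = -18 (J = (-5 - 1)*(30 - 27) = -6*3 = -18)
C(B) = (-6 + B)/(-62 + B) (C(B) = (B - 3*2)/(B - 62) = (B - 6)/(-62 + B) = (-6 + B)/(-62 + B))
C(J) - 2303 = (-6 - 18)/(-62 - 18) - 2303 = -24/(-80) - 2303 = -1/80*(-24) - 2303 = 3/10 - 2303 = -23027/10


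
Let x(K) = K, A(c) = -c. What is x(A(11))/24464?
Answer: -1/2224 ≈ -0.00044964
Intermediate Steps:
x(A(11))/24464 = -1*11/24464 = -11*1/24464 = -1/2224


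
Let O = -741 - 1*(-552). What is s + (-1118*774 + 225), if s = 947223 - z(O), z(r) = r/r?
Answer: 82115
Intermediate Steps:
O = -189 (O = -741 + 552 = -189)
z(r) = 1
s = 947222 (s = 947223 - 1*1 = 947223 - 1 = 947222)
s + (-1118*774 + 225) = 947222 + (-1118*774 + 225) = 947222 + (-865332 + 225) = 947222 - 865107 = 82115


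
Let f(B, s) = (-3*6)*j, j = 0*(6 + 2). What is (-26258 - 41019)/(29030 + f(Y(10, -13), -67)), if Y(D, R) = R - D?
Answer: -67277/29030 ≈ -2.3175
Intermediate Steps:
j = 0 (j = 0*8 = 0)
f(B, s) = 0 (f(B, s) = -3*6*0 = -18*0 = 0)
(-26258 - 41019)/(29030 + f(Y(10, -13), -67)) = (-26258 - 41019)/(29030 + 0) = -67277/29030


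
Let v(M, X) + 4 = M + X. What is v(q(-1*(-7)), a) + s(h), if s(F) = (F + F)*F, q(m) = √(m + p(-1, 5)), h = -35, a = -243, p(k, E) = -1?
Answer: 2203 + √6 ≈ 2205.4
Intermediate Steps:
q(m) = √(-1 + m) (q(m) = √(m - 1) = √(-1 + m))
s(F) = 2*F² (s(F) = (2*F)*F = 2*F²)
v(M, X) = -4 + M + X (v(M, X) = -4 + (M + X) = -4 + M + X)
v(q(-1*(-7)), a) + s(h) = (-4 + √(-1 - 1*(-7)) - 243) + 2*(-35)² = (-4 + √(-1 + 7) - 243) + 2*1225 = (-4 + √6 - 243) + 2450 = (-247 + √6) + 2450 = 2203 + √6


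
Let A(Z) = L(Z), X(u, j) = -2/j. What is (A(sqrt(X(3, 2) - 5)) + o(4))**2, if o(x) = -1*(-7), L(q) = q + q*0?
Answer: (7 + I*sqrt(6))**2 ≈ 43.0 + 34.293*I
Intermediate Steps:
L(q) = q (L(q) = q + 0 = q)
o(x) = 7
A(Z) = Z
(A(sqrt(X(3, 2) - 5)) + o(4))**2 = (sqrt(-2/2 - 5) + 7)**2 = (sqrt(-2*1/2 - 5) + 7)**2 = (sqrt(-1 - 5) + 7)**2 = (sqrt(-6) + 7)**2 = (I*sqrt(6) + 7)**2 = (7 + I*sqrt(6))**2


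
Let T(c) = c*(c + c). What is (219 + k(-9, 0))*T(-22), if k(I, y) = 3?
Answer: 214896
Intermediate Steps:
T(c) = 2*c**2 (T(c) = c*(2*c) = 2*c**2)
(219 + k(-9, 0))*T(-22) = (219 + 3)*(2*(-22)**2) = 222*(2*484) = 222*968 = 214896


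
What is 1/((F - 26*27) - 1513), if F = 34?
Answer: -1/2181 ≈ -0.00045851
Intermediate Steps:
1/((F - 26*27) - 1513) = 1/((34 - 26*27) - 1513) = 1/((34 - 702) - 1513) = 1/(-668 - 1513) = 1/(-2181) = -1/2181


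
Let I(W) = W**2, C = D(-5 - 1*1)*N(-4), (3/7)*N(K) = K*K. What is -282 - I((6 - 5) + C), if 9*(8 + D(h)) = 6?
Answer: -6049867/81 ≈ -74690.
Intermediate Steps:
N(K) = 7*K**2/3 (N(K) = 7*(K*K)/3 = 7*K**2/3)
D(h) = -22/3 (D(h) = -8 + (1/9)*6 = -8 + 2/3 = -22/3)
C = -2464/9 (C = -154*(-4)**2/9 = -154*16/9 = -22/3*112/3 = -2464/9 ≈ -273.78)
-282 - I((6 - 5) + C) = -282 - ((6 - 5) - 2464/9)**2 = -282 - (1 - 2464/9)**2 = -282 - (-2455/9)**2 = -282 - 1*6027025/81 = -282 - 6027025/81 = -6049867/81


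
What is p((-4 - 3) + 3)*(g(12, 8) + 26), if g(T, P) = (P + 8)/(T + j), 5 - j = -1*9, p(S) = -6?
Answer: -2076/13 ≈ -159.69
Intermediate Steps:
j = 14 (j = 5 - (-1)*9 = 5 - 1*(-9) = 5 + 9 = 14)
g(T, P) = (8 + P)/(14 + T) (g(T, P) = (P + 8)/(T + 14) = (8 + P)/(14 + T))
p((-4 - 3) + 3)*(g(12, 8) + 26) = -6*((8 + 8)/(14 + 12) + 26) = -6*(16/26 + 26) = -6*((1/26)*16 + 26) = -6*(8/13 + 26) = -6*346/13 = -2076/13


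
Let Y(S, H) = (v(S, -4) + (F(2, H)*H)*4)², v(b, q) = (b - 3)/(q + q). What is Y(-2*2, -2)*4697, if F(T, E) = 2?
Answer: 68768777/64 ≈ 1.0745e+6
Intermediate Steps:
v(b, q) = (-3 + b)/(2*q) (v(b, q) = (-3 + b)/((2*q)) = (-3 + b)*(1/(2*q)) = (-3 + b)/(2*q))
Y(S, H) = (3/8 + 8*H - S/8)² (Y(S, H) = ((½)*(-3 + S)/(-4) + (2*H)*4)² = ((½)*(-¼)*(-3 + S) + 8*H)² = ((3/8 - S/8) + 8*H)² = (3/8 + 8*H - S/8)²)
Y(-2*2, -2)*4697 = ((3 - (-2)*2 + 64*(-2))²/64)*4697 = ((3 - 1*(-4) - 128)²/64)*4697 = ((3 + 4 - 128)²/64)*4697 = ((1/64)*(-121)²)*4697 = ((1/64)*14641)*4697 = (14641/64)*4697 = 68768777/64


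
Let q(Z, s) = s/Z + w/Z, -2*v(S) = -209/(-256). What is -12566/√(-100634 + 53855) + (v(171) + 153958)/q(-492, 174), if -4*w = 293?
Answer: -9695633301/12896 + 12566*I*√46779/46779 ≈ -7.5183e+5 + 58.099*I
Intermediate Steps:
v(S) = -209/512 (v(S) = -(-209)/(2*(-256)) = -(-209)*(-1)/(2*256) = -½*209/256 = -209/512)
w = -293/4 (w = -¼*293 = -293/4 ≈ -73.250)
q(Z, s) = -293/(4*Z) + s/Z (q(Z, s) = s/Z - 293/(4*Z) = -293/(4*Z) + s/Z)
-12566/√(-100634 + 53855) + (v(171) + 153958)/q(-492, 174) = -12566/√(-100634 + 53855) + (-209/512 + 153958)/(((-293/4 + 174)/(-492))) = -12566*(-I*√46779/46779) + 78826287/(512*((-1/492*403/4))) = -12566*(-I*√46779/46779) + 78826287/(512*(-403/1968)) = -(-12566)*I*√46779/46779 + (78826287/512)*(-1968/403) = 12566*I*√46779/46779 - 9695633301/12896 = -9695633301/12896 + 12566*I*√46779/46779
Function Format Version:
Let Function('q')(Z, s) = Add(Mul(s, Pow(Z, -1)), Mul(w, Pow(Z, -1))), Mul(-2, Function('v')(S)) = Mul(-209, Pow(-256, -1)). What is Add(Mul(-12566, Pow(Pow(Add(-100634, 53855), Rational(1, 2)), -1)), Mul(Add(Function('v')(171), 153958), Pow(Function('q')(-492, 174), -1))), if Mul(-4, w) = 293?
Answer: Add(Rational(-9695633301, 12896), Mul(Rational(12566, 46779), I, Pow(46779, Rational(1, 2)))) ≈ Add(-7.5183e+5, Mul(58.099, I))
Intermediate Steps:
Function('v')(S) = Rational(-209, 512) (Function('v')(S) = Mul(Rational(-1, 2), Mul(-209, Pow(-256, -1))) = Mul(Rational(-1, 2), Mul(-209, Rational(-1, 256))) = Mul(Rational(-1, 2), Rational(209, 256)) = Rational(-209, 512))
w = Rational(-293, 4) (w = Mul(Rational(-1, 4), 293) = Rational(-293, 4) ≈ -73.250)
Function('q')(Z, s) = Add(Mul(Rational(-293, 4), Pow(Z, -1)), Mul(s, Pow(Z, -1))) (Function('q')(Z, s) = Add(Mul(s, Pow(Z, -1)), Mul(Rational(-293, 4), Pow(Z, -1))) = Add(Mul(Rational(-293, 4), Pow(Z, -1)), Mul(s, Pow(Z, -1))))
Add(Mul(-12566, Pow(Pow(Add(-100634, 53855), Rational(1, 2)), -1)), Mul(Add(Function('v')(171), 153958), Pow(Function('q')(-492, 174), -1))) = Add(Mul(-12566, Pow(Pow(Add(-100634, 53855), Rational(1, 2)), -1)), Mul(Add(Rational(-209, 512), 153958), Pow(Mul(Pow(-492, -1), Add(Rational(-293, 4), 174)), -1))) = Add(Mul(-12566, Pow(Pow(-46779, Rational(1, 2)), -1)), Mul(Rational(78826287, 512), Pow(Mul(Rational(-1, 492), Rational(403, 4)), -1))) = Add(Mul(-12566, Pow(Mul(I, Pow(46779, Rational(1, 2))), -1)), Mul(Rational(78826287, 512), Pow(Rational(-403, 1968), -1))) = Add(Mul(-12566, Mul(Rational(-1, 46779), I, Pow(46779, Rational(1, 2)))), Mul(Rational(78826287, 512), Rational(-1968, 403))) = Add(Mul(Rational(12566, 46779), I, Pow(46779, Rational(1, 2))), Rational(-9695633301, 12896)) = Add(Rational(-9695633301, 12896), Mul(Rational(12566, 46779), I, Pow(46779, Rational(1, 2))))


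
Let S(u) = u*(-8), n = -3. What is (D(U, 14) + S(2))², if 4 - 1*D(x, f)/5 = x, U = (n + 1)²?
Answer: 256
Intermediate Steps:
U = 4 (U = (-3 + 1)² = (-2)² = 4)
S(u) = -8*u
D(x, f) = 20 - 5*x
(D(U, 14) + S(2))² = ((20 - 5*4) - 8*2)² = ((20 - 20) - 16)² = (0 - 16)² = (-16)² = 256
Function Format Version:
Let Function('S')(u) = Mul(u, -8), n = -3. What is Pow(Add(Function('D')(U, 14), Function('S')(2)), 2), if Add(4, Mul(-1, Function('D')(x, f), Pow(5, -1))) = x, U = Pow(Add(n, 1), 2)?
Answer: 256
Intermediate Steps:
U = 4 (U = Pow(Add(-3, 1), 2) = Pow(-2, 2) = 4)
Function('S')(u) = Mul(-8, u)
Function('D')(x, f) = Add(20, Mul(-5, x))
Pow(Add(Function('D')(U, 14), Function('S')(2)), 2) = Pow(Add(Add(20, Mul(-5, 4)), Mul(-8, 2)), 2) = Pow(Add(Add(20, -20), -16), 2) = Pow(Add(0, -16), 2) = Pow(-16, 2) = 256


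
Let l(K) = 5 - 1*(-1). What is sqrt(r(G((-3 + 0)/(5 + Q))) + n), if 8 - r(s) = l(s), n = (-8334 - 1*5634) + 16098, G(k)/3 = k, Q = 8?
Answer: 2*sqrt(533) ≈ 46.174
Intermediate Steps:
l(K) = 6 (l(K) = 5 + 1 = 6)
G(k) = 3*k
n = 2130 (n = (-8334 - 5634) + 16098 = -13968 + 16098 = 2130)
r(s) = 2 (r(s) = 8 - 1*6 = 8 - 6 = 2)
sqrt(r(G((-3 + 0)/(5 + Q))) + n) = sqrt(2 + 2130) = sqrt(2132) = 2*sqrt(533)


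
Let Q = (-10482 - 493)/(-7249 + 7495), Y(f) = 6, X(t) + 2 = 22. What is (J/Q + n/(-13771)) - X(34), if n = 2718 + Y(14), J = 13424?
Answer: -48528658784/151136725 ≈ -321.09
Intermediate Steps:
X(t) = 20 (X(t) = -2 + 22 = 20)
Q = -10975/246 ≈ -44.614
n = 2724 (n = 2718 + 6 = 2724)
(J/Q + n/(-13771)) - X(34) = (13424/(-10975/246) + 2724/(-13771)) - 1*20 = (13424*(-246/10975) + 2724*(-1/13771)) - 20 = (-3302304/10975 - 2724/13771) - 20 = -45505924284/151136725 - 20 = -48528658784/151136725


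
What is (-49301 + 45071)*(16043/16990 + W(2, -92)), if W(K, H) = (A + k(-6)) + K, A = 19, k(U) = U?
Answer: -114587739/1699 ≈ -67444.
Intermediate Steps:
W(K, H) = 13 + K (W(K, H) = (19 - 6) + K = 13 + K)
(-49301 + 45071)*(16043/16990 + W(2, -92)) = (-49301 + 45071)*(16043/16990 + (13 + 2)) = -4230*(16043*(1/16990) + 15) = -4230*(16043/16990 + 15) = -4230*270893/16990 = -114587739/1699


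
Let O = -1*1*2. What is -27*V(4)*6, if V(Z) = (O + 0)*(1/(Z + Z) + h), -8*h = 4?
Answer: -243/2 ≈ -121.50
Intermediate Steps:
h = -½ (h = -⅛*4 = -½ ≈ -0.50000)
O = -2 (O = -1*2 = -2)
V(Z) = 1 - 1/Z (V(Z) = (-2 + 0)*(1/(Z + Z) - ½) = -2*(1/(2*Z) - ½) = -2*(-½ + 1/(2*Z)) = 1 - 1/Z)
-27*V(4)*6 = -27*(-1 + 4)/4*6 = -27*3/4*6 = -27*¾*6 = -81/4*6 = -243/2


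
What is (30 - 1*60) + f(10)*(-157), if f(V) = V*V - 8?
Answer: -14474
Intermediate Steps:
f(V) = -8 + V² (f(V) = V² - 8 = -8 + V²)
(30 - 1*60) + f(10)*(-157) = (30 - 1*60) + (-8 + 10²)*(-157) = (30 - 60) + (-8 + 100)*(-157) = -30 + 92*(-157) = -30 - 14444 = -14474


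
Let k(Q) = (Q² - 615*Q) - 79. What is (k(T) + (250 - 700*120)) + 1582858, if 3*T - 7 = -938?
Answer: 16075717/9 ≈ 1.7862e+6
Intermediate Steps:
T = -931/3 (T = 7/3 + (⅓)*(-938) = 7/3 - 938/3 = -931/3 ≈ -310.33)
k(Q) = -79 + Q² - 615*Q
(k(T) + (250 - 700*120)) + 1582858 = ((-79 + (-931/3)² - 615*(-931/3)) + (250 - 700*120)) + 1582858 = ((-79 + 866761/9 + 190855) + (250 - 84000)) + 1582858 = (2583745/9 - 83750) + 1582858 = 1829995/9 + 1582858 = 16075717/9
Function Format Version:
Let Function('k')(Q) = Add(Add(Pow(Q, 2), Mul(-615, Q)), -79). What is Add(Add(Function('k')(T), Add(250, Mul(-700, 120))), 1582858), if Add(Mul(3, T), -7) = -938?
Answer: Rational(16075717, 9) ≈ 1.7862e+6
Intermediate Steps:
T = Rational(-931, 3) (T = Add(Rational(7, 3), Mul(Rational(1, 3), -938)) = Add(Rational(7, 3), Rational(-938, 3)) = Rational(-931, 3) ≈ -310.33)
Function('k')(Q) = Add(-79, Pow(Q, 2), Mul(-615, Q))
Add(Add(Function('k')(T), Add(250, Mul(-700, 120))), 1582858) = Add(Add(Add(-79, Pow(Rational(-931, 3), 2), Mul(-615, Rational(-931, 3))), Add(250, Mul(-700, 120))), 1582858) = Add(Add(Add(-79, Rational(866761, 9), 190855), Add(250, -84000)), 1582858) = Add(Add(Rational(2583745, 9), -83750), 1582858) = Add(Rational(1829995, 9), 1582858) = Rational(16075717, 9)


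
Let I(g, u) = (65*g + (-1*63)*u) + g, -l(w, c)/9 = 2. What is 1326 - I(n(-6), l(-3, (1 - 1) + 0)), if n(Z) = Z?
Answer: 588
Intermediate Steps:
l(w, c) = -18 (l(w, c) = -9*2 = -18)
I(g, u) = -63*u + 66*g (I(g, u) = (65*g - 63*u) + g = (-63*u + 65*g) + g = -63*u + 66*g)
1326 - I(n(-6), l(-3, (1 - 1) + 0)) = 1326 - (-63*(-18) + 66*(-6)) = 1326 - (1134 - 396) = 1326 - 1*738 = 1326 - 738 = 588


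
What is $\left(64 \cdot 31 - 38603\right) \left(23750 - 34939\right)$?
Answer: $409729991$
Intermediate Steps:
$\left(64 \cdot 31 - 38603\right) \left(23750 - 34939\right) = \left(1984 - 38603\right) \left(-11189\right) = \left(-36619\right) \left(-11189\right) = 409729991$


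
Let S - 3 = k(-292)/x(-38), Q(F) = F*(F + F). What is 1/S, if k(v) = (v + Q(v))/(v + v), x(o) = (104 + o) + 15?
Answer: -162/97 ≈ -1.6701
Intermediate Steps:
x(o) = 119 + o
Q(F) = 2*F² (Q(F) = F*(2*F) = 2*F²)
k(v) = (v + 2*v²)/(2*v) (k(v) = (v + 2*v²)/(v + v) = (v + 2*v²)/((2*v)) = (v + 2*v²)*(1/(2*v)) = (v + 2*v²)/(2*v))
S = -97/162 (S = 3 + (½ - 292)/(119 - 38) = 3 - 583/2/81 = 3 - 583/2*1/81 = 3 - 583/162 = -97/162 ≈ -0.59877)
1/S = 1/(-97/162) = -162/97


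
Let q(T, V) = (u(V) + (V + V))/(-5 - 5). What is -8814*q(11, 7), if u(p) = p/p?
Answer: 13221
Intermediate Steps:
u(p) = 1
q(T, V) = -⅒ - V/5 (q(T, V) = (1 + (V + V))/(-5 - 5) = (1 + 2*V)/(-10) = (1 + 2*V)*(-⅒) = -⅒ - V/5)
-8814*q(11, 7) = -8814*(-⅒ - ⅕*7) = -8814*(-⅒ - 7/5) = -8814*(-3/2) = 13221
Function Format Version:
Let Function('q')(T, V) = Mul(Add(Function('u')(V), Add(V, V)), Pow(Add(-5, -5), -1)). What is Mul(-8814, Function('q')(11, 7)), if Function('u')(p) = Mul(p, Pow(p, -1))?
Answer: 13221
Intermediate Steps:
Function('u')(p) = 1
Function('q')(T, V) = Add(Rational(-1, 10), Mul(Rational(-1, 5), V)) (Function('q')(T, V) = Mul(Add(1, Add(V, V)), Pow(Add(-5, -5), -1)) = Mul(Add(1, Mul(2, V)), Pow(-10, -1)) = Mul(Add(1, Mul(2, V)), Rational(-1, 10)) = Add(Rational(-1, 10), Mul(Rational(-1, 5), V)))
Mul(-8814, Function('q')(11, 7)) = Mul(-8814, Add(Rational(-1, 10), Mul(Rational(-1, 5), 7))) = Mul(-8814, Add(Rational(-1, 10), Rational(-7, 5))) = Mul(-8814, Rational(-3, 2)) = 13221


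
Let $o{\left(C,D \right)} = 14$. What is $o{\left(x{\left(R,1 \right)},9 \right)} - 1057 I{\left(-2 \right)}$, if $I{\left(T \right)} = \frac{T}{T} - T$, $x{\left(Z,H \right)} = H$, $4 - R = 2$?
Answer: $-3157$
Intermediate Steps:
$R = 2$ ($R = 4 - 2 = 2$)
$I{\left(T \right)} = 1 - T$
$o{\left(x{\left(R,1 \right)},9 \right)} - 1057 I{\left(-2 \right)} = 14 - 1057 \left(1 - -2\right) = 14 - 1057 \left(1 + 2\right) = 14 - 3171 = -3157$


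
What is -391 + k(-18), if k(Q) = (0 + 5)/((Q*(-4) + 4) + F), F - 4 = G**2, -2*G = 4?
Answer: -32839/84 ≈ -390.94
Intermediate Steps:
G = -2 (G = -1/2*4 = -2)
F = 8 (F = 4 + (-2)**2 = 4 + 4 = 8)
k(Q) = 5/(12 - 4*Q) (k(Q) = (0 + 5)/((Q*(-4) + 4) + 8) = 5/((-4*Q + 4) + 8) = 5/((4 - 4*Q) + 8) = 5/(12 - 4*Q))
-391 + k(-18) = -391 + 5/(4*(3 - 1*(-18))) = -391 + 5/(4*(3 + 18)) = -391 + (5/4)/21 = -391 + (5/4)*(1/21) = -391 + 5/84 = -32839/84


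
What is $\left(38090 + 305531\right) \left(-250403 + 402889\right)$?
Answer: $52397391806$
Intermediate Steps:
$\left(38090 + 305531\right) \left(-250403 + 402889\right) = 343621 \cdot 152486 = 52397391806$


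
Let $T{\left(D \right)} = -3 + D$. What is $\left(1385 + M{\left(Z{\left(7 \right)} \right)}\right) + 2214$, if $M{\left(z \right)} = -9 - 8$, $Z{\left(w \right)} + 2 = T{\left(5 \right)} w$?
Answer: $3582$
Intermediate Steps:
$Z{\left(w \right)} = -2 + 2 w$ ($Z{\left(w \right)} = -2 + \left(-3 + 5\right) w = -2 + 2 w$)
$M{\left(z \right)} = -17$
$\left(1385 + M{\left(Z{\left(7 \right)} \right)}\right) + 2214 = \left(1385 - 17\right) + 2214 = 1368 + 2214 = 3582$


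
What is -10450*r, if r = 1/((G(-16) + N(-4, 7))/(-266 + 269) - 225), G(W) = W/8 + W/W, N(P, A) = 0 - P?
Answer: 5225/112 ≈ 46.652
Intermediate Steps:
N(P, A) = -P
G(W) = 1 + W/8 (G(W) = W*(⅛) + 1 = W/8 + 1 = 1 + W/8)
r = -1/224 (r = 1/(((1 + (⅛)*(-16)) - 1*(-4))/(-266 + 269) - 225) = 1/(((1 - 2) + 4)/3 - 225) = 1/((-1 + 4)*(⅓) - 225) = 1/(3*(⅓) - 225) = 1/(1 - 225) = 1/(-224) = -1/224 ≈ -0.0044643)
-10450*r = -10450*(-1/224) = 5225/112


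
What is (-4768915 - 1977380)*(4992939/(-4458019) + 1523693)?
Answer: -45825202862352700260/4458019 ≈ -1.0279e+13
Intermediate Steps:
(-4768915 - 1977380)*(4992939/(-4458019) + 1523693) = -6746295*(4992939*(-1/4458019) + 1523693) = -6746295*(-4992939/4458019 + 1523693) = -6746295*6792647351228/4458019 = -45825202862352700260/4458019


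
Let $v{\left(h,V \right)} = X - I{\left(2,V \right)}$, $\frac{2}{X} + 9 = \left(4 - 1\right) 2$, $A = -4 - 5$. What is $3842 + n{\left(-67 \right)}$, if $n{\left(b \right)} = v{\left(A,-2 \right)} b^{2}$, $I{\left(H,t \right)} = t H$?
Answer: $\frac{56416}{3} \approx 18805.0$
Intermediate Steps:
$I{\left(H,t \right)} = H t$
$A = -9$
$X = - \frac{2}{3}$ ($X = \frac{2}{-9 + \left(4 - 1\right) 2} = \frac{2}{-9 + 3 \cdot 2} = \frac{2}{-9 + 6} = \frac{2}{-3} = 2 \left(- \frac{1}{3}\right) = - \frac{2}{3} \approx -0.66667$)
$v{\left(h,V \right)} = - \frac{2}{3} - 2 V$
$n{\left(b \right)} = \frac{10 b^{2}}{3}$ ($n{\left(b \right)} = \left(- \frac{2}{3} - -4\right) b^{2} = \left(- \frac{2}{3} + 4\right) b^{2} = \frac{10 b^{2}}{3}$)
$3842 + n{\left(-67 \right)} = 3842 + \frac{10 \left(-67\right)^{2}}{3} = 3842 + \frac{10}{3} \cdot 4489 = 3842 + \frac{44890}{3} = \frac{56416}{3}$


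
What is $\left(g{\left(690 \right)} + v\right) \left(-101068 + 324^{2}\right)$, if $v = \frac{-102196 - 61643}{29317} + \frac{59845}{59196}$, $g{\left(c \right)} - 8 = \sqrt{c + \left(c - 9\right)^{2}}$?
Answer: $\frac{5802848001029}{433862283} + 3908 \sqrt{464451} \approx 2.6767 \cdot 10^{6}$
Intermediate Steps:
$g{\left(c \right)} = 8 + \sqrt{c + \left(-9 + c\right)^{2}}$ ($g{\left(c \right)} = 8 + \sqrt{c + \left(c - 9\right)^{2}} = 8 + \sqrt{c + \left(-9 + c\right)^{2}}$)
$v = - \frac{7944137579}{1735449132}$ ($v = \left(-163839\right) \frac{1}{29317} + 59845 \cdot \frac{1}{59196} = - \frac{163839}{29317} + \frac{59845}{59196} = - \frac{7944137579}{1735449132} \approx -4.5776$)
$\left(g{\left(690 \right)} + v\right) \left(-101068 + 324^{2}\right) = \left(\left(8 + \sqrt{690 + \left(-9 + 690\right)^{2}}\right) - \frac{7944137579}{1735449132}\right) \left(-101068 + 324^{2}\right) = \left(\left(8 + \sqrt{690 + 681^{2}}\right) - \frac{7944137579}{1735449132}\right) \left(-101068 + 104976\right) = \left(\left(8 + \sqrt{690 + 463761}\right) - \frac{7944137579}{1735449132}\right) 3908 = \left(\left(8 + \sqrt{464451}\right) - \frac{7944137579}{1735449132}\right) 3908 = \left(\frac{5939455477}{1735449132} + \sqrt{464451}\right) 3908 = \frac{5802848001029}{433862283} + 3908 \sqrt{464451}$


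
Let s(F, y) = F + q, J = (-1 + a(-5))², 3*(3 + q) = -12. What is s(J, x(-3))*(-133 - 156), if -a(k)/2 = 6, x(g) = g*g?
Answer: -46818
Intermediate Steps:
x(g) = g²
q = -7 (q = -3 + (⅓)*(-12) = -3 - 4 = -7)
a(k) = -12 (a(k) = -2*6 = -12)
J = 169 (J = (-1 - 12)² = (-13)² = 169)
s(F, y) = -7 + F (s(F, y) = F - 7 = -7 + F)
s(J, x(-3))*(-133 - 156) = (-7 + 169)*(-133 - 156) = 162*(-289) = -46818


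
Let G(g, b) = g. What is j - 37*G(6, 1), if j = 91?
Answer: -131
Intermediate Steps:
j - 37*G(6, 1) = 91 - 37*6 = 91 - 222 = -131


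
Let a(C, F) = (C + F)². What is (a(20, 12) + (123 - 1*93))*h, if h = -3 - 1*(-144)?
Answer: 148614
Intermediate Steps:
h = 141 (h = -3 + 144 = 141)
(a(20, 12) + (123 - 1*93))*h = ((20 + 12)² + (123 - 1*93))*141 = (32² + (123 - 93))*141 = (1024 + 30)*141 = 1054*141 = 148614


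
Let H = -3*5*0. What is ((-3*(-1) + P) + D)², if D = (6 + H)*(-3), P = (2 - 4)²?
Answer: 121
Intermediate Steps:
P = 4 (P = (-2)² = 4)
H = 0 (H = -15*0 = 0)
D = -18 (D = (6 + 0)*(-3) = 6*(-3) = -18)
((-3*(-1) + P) + D)² = ((-3*(-1) + 4) - 18)² = ((3 + 4) - 18)² = (7 - 18)² = (-11)² = 121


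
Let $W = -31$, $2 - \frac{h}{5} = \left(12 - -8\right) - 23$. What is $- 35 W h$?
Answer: $27125$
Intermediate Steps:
$h = 25$ ($h = 10 - 5 \left(\left(12 - -8\right) - 23\right) = 10 - 5 \left(\left(12 + 8\right) - 23\right) = 10 - 5 \left(20 - 23\right) = 10 - -15 = 10 + 15 = 25$)
$- 35 W h = \left(-35\right) \left(-31\right) 25 = 1085 \cdot 25 = 27125$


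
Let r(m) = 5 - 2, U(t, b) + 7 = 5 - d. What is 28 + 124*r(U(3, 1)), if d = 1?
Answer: 400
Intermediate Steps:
U(t, b) = -3 (U(t, b) = -7 + (5 - 1*1) = -7 + (5 - 1) = -7 + 4 = -3)
r(m) = 3
28 + 124*r(U(3, 1)) = 28 + 124*3 = 28 + 372 = 400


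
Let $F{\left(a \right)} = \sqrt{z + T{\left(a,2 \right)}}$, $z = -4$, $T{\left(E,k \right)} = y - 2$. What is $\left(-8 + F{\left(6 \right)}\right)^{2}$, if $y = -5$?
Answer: $\left(8 - i \sqrt{11}\right)^{2} \approx 53.0 - 53.066 i$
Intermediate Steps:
$T{\left(E,k \right)} = -7$ ($T{\left(E,k \right)} = -5 - 2 = -7$)
$F{\left(a \right)} = i \sqrt{11}$ ($F{\left(a \right)} = \sqrt{-4 - 7} = \sqrt{-11} = i \sqrt{11}$)
$\left(-8 + F{\left(6 \right)}\right)^{2} = \left(-8 + i \sqrt{11}\right)^{2}$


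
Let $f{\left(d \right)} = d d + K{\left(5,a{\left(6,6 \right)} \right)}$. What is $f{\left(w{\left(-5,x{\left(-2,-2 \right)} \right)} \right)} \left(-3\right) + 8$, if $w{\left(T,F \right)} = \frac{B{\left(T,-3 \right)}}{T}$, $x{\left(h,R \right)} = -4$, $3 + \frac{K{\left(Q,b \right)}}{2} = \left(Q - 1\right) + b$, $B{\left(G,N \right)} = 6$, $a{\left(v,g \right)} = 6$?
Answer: $- \frac{958}{25} \approx -38.32$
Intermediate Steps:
$K{\left(Q,b \right)} = -8 + 2 Q + 2 b$ ($K{\left(Q,b \right)} = -6 + 2 \left(\left(Q - 1\right) + b\right) = -6 + 2 \left(\left(-1 + Q\right) + b\right) = -6 + 2 \left(-1 + Q + b\right) = -6 + \left(-2 + 2 Q + 2 b\right) = -8 + 2 Q + 2 b$)
$w{\left(T,F \right)} = \frac{6}{T}$
$f{\left(d \right)} = 14 + d^{2}$ ($f{\left(d \right)} = d d + \left(-8 + 2 \cdot 5 + 2 \cdot 6\right) = d^{2} + \left(-8 + 10 + 12\right) = d^{2} + 14 = 14 + d^{2}$)
$f{\left(w{\left(-5,x{\left(-2,-2 \right)} \right)} \right)} \left(-3\right) + 8 = \left(14 + \left(\frac{6}{-5}\right)^{2}\right) \left(-3\right) + 8 = \left(14 + \left(6 \left(- \frac{1}{5}\right)\right)^{2}\right) \left(-3\right) + 8 = \left(14 + \left(- \frac{6}{5}\right)^{2}\right) \left(-3\right) + 8 = \left(14 + \frac{36}{25}\right) \left(-3\right) + 8 = \frac{386}{25} \left(-3\right) + 8 = - \frac{1158}{25} + 8 = - \frac{958}{25}$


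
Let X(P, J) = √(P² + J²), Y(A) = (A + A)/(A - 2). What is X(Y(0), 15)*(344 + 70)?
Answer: 6210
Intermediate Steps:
Y(A) = 2*A/(-2 + A) (Y(A) = (2*A)/(-2 + A) = 2*A/(-2 + A))
X(P, J) = √(J² + P²)
X(Y(0), 15)*(344 + 70) = √(15² + (2*0/(-2 + 0))²)*(344 + 70) = √(225 + (2*0/(-2))²)*414 = √(225 + (2*0*(-½))²)*414 = √(225 + 0²)*414 = √(225 + 0)*414 = √225*414 = 15*414 = 6210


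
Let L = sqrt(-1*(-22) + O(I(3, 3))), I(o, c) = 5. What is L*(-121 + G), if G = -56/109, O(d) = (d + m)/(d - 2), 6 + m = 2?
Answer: -4415*sqrt(201)/109 ≈ -574.25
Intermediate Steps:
m = -4 (m = -6 + 2 = -4)
O(d) = (-4 + d)/(-2 + d) (O(d) = (d - 4)/(d - 2) = (-4 + d)/(-2 + d))
G = -56/109 (G = -56*1/109 = -56/109 ≈ -0.51376)
L = sqrt(201)/3 (L = sqrt(-1*(-22) + (-4 + 5)/(-2 + 5)) = sqrt(22 + 1/3) = sqrt(67/3) = sqrt(201)/3 ≈ 4.7258)
L*(-121 + G) = (sqrt(201)/3)*(-121 - 56/109) = (sqrt(201)/3)*(-13245/109) = -4415*sqrt(201)/109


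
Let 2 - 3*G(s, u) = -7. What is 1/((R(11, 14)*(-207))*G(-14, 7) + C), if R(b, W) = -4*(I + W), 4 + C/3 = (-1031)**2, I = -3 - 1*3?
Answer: 1/3208743 ≈ 3.1165e-7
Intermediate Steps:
G(s, u) = 3 (G(s, u) = 2/3 - 1/3*(-7) = 2/3 + 7/3 = 3)
I = -6 (I = -3 - 3 = -6)
C = 3188871 (C = -12 + 3*(-1031)**2 = -12 + 3*1062961 = -12 + 3188883 = 3188871)
R(b, W) = 24 - 4*W (R(b, W) = -4*(-6 + W) = 24 - 4*W)
1/((R(11, 14)*(-207))*G(-14, 7) + C) = 1/(((24 - 4*14)*(-207))*3 + 3188871) = 1/(((24 - 56)*(-207))*3 + 3188871) = 1/(-32*(-207)*3 + 3188871) = 1/(6624*3 + 3188871) = 1/(19872 + 3188871) = 1/3208743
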